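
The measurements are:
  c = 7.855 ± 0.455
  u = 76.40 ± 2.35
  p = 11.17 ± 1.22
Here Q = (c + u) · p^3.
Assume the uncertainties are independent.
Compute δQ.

38600

Let w = c + u = 84.26. δw = √(δc² + δu²) = √(0.207 + 5.52) = 2.39, so δw/w = 0.0284.
Q is then a monomial in w, p:
δQ/Q = √((δw/w)² + (3·δp/p)²) = √(0.000807 + 0.107) = 0.329
Q = 117400, so δQ = 0.329 × 117400 = 38600.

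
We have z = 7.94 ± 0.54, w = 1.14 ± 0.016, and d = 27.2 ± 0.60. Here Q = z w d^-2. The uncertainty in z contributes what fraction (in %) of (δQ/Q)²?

(δQ/Q)² = (1·δz/z)² + (1·δw/w)² + (-2·δd/d)²
  z term: (1×0.0680)² = 0.00463
  w term: (1×0.0140)² = 0.000197
  d term: (-2×0.0221)² = 0.00195
Total = 0.00677. Share from z = 0.00463/0.00677 = 0.683.

68.3%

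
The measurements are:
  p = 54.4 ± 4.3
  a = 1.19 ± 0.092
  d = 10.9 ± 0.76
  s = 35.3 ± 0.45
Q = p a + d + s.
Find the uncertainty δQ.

Let w = p·a = 64.7. δw/w = √((1·δp/p)² + (1·δa/a)²) = √(0.00625 + 0.00598) = 0.111, so δw = 7.16.
Q = w + d + s: δQ = √(δw² + δd² + δs²) = √(51.2 + 0.578 + 0.203) = 7.21

7.21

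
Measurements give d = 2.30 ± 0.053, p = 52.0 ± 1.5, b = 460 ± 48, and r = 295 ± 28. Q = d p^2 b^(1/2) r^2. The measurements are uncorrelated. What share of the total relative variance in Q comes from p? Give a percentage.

7.81%

(δQ/Q)² = (1·δd/d)² + (2·δp/p)² + (½·δb/b)² + (2·δr/r)²
  d term: (1×0.0230)² = 0.000531
  p term: (2×0.0288)² = 0.00333
  b term: (0.5×0.104)² = 0.00272
  r term: (2×0.0949)² = 0.0360
Total = 0.0426. Share from p = 0.00333/0.0426 = 0.0781.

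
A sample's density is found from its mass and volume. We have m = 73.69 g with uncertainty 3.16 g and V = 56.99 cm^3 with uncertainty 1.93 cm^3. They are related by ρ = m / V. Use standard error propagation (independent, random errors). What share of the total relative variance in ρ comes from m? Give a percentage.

(δρ/ρ)² = (1·δm/m)² + (-1·δV/V)²
  m term: (1×0.0429)² = 0.00184
  V term: (-1×0.0339)² = 0.00115
Total = 0.00299. Share from m = 0.00184/0.00299 = 0.616.

61.6%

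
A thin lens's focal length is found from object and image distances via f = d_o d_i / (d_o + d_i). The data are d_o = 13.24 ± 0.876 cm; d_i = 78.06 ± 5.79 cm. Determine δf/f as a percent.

∂f/∂d_o = (d_i/(d_o+d_i))² = 0.731;  ∂f/∂d_i = (d_o/(d_o+d_i))² = 0.0210
δf = √((∂f/∂d_o · δd_o)² + (∂f/∂d_i · δd_i)²) = √(0.410 + 0.0148) = 0.652 cm
f = 11.32 cm, so δf/f = 0.652/11.32 = 0.0576.

5.76%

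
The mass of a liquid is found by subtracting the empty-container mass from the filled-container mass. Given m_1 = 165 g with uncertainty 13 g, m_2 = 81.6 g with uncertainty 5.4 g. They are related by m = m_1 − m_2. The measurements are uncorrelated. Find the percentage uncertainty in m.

16.9%

Each term contributes (cᵢ δxᵢ)² to (δm)²:
  (δm_1)² = 169;  (δm_2)² = 29.2
δm = √(198) = 14.1 g
m = 83.4 g, so δm/m = 14.1/83.4 = 0.169.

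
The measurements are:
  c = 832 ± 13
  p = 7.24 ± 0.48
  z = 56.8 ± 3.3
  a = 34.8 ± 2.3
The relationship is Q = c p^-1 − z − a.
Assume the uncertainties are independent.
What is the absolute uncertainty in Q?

8.80

Let w = c·p^-1 = 115. δw/w = √((1·δc/c)² + (-1·δp/p)²) = √(0.000244 + 0.00440) = 0.0681, so δw = 7.83.
Q = w − z − a: δQ = √(δw² + δz² + δa²) = √(61.3 + 10.9 + 5.29) = 8.80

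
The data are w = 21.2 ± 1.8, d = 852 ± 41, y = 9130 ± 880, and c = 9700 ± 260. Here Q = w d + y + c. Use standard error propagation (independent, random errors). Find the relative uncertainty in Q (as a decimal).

0.0539

Let p = w·d = 18100. δp/p = √((1·δw/w)² + (1·δd/d)²) = √(0.00721 + 0.00232) = 0.0976, so δp = 1760.
Q = p + y + c: δQ = √(δp² + δy² + δc²) = √(3.11e+06 + 7.74e+05 + 67600) = 1990
Q = 36900, so δQ/Q = 1990/36900 = 0.0539.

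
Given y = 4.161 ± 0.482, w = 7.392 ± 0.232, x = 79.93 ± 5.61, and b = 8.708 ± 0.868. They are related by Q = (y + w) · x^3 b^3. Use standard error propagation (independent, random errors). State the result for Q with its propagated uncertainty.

(3.896 ± 1.44) × 10^9

Let u = y + w = 11.55. δu = √(δy² + δw²) = √(0.232 + 0.0538) = 0.535, so δu/u = 0.0463.
Q is then a monomial in u, x, b:
δQ/Q = √((δu/u)² + (3·δx/x)² + (3·δb/b)²) = √(0.00214 + 0.0443 + 0.0894) = 0.369
Q = 3.896e+09, so δQ = 0.369 × 3.896e+09 = 1.44e+09.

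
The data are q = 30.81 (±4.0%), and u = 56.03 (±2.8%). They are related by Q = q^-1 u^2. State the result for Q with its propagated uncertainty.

101.9 ± 7.01

Products/powers → add relative errors in quadrature, weighted by exponent:
  (-1·δq/q)² = (-1×0.0400)² = 0.00160;  (2·δu/u)² = (2×0.0280)² = 0.00314
δQ/Q = √(0.00474) = 0.0688
Q = 101.9, so δQ = 0.0688 × 101.9 = 7.01.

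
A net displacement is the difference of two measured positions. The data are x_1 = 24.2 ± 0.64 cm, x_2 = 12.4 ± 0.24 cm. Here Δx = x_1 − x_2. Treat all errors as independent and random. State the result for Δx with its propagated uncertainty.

11.8 ± 0.684 cm

Δx is a linear combination, so absolute uncertainties add in quadrature:
  (δx_1)² = 0.410;  (δx_2)² = 0.0576
δΔx = √(0.467) = 0.684 cm
Δx = 11.8 cm.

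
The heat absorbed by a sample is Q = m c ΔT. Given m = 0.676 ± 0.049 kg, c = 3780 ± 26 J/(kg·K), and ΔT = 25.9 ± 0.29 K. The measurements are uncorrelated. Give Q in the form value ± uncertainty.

For a monomial Q ∝ m, c, ΔT, fractional errors add in quadrature:
  (1·δm/m)² = (1×0.0725)² = 0.00525;  (1·δc/c)² = (1×0.00688)² = 4.73e-05;  (1·δΔT/ΔT)² = (1×0.0112)² = 0.000125
δQ/Q = √(0.00543) = 0.0737
Q = 66200 J, so δQ = 0.0737 × 66200 = 4880 J.

66200 ± 4880 J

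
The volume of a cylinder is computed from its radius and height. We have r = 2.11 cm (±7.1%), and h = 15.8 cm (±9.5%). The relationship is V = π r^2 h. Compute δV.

V is a product of powers, so relative uncertainties combine in quadrature:
  (2·δr/r)² = (2×0.0710)² = 0.0202;  (1·δh/h)² = (1×0.0950)² = 0.00903
δV/V = √(0.0292) = 0.171
V = 221 cm^3, so δV = 0.171 × 221 = 37.8 cm^3.

37.8 cm^3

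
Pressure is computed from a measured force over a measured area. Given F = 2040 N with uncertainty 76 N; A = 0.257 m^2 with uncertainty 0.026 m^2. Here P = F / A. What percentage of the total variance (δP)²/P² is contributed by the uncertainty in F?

11.9%

(δP/P)² = (1·δF/F)² + (-1·δA/A)²
  F term: (1×0.0373)² = 0.00139
  A term: (-1×0.101)² = 0.0102
Total = 0.0116. Share from F = 0.00139/0.0116 = 0.119.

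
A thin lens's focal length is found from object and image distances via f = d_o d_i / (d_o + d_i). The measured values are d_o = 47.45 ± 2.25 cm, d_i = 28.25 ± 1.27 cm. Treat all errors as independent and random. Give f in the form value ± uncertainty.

∂f/∂d_o = (d_i/(d_o+d_i))² = 0.139;  ∂f/∂d_i = (d_o/(d_o+d_i))² = 0.393
δf = √((∂f/∂d_o · δd_o)² + (∂f/∂d_i · δd_i)²) = √(0.0982 + 0.249) = 0.589 cm
f = 17.71 cm.

17.71 ± 0.589 cm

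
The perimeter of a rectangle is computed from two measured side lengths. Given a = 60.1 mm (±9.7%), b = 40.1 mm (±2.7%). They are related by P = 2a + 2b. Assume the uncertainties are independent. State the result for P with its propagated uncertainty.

200 ± 11.9 mm

Each term contributes (cᵢ δxᵢ)² to (δP)²:
  (2·δa)² = 136;  (2·δb)² = 4.69
δP = √(141) = 11.9 mm
P = 200 mm.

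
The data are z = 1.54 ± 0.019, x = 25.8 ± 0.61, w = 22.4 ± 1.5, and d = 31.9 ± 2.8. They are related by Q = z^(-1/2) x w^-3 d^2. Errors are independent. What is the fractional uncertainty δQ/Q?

0.268

For a monomial Q ∝ z^(-1/2), x, w^-3, d^2, fractional errors add in quadrature:
  (−½·δz/z)² = (-0.5×0.0123)² = 3.81e-05;  (1·δx/x)² = (1×0.0236)² = 0.000559;  (-3·δw/w)² = (-3×0.0670)² = 0.0404;  (2·δd/d)² = (2×0.0878)² = 0.0308
δQ/Q = √(0.0718) = 0.268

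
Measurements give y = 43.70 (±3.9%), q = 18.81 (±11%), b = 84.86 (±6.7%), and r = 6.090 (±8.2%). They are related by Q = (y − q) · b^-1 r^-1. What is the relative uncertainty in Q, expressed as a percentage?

15.1%

Let u = y − q = 24.89. δu = √(δy² + δq²) = √(2.90 + 4.28) = 2.68, so δu/u = 0.108.
Q is then a monomial in u, b, r:
δQ/Q = √((δu/u)² + (-1·δb/b)² + (-1·δr/r)²) = √(0.0116 + 0.00449 + 0.00672) = 0.151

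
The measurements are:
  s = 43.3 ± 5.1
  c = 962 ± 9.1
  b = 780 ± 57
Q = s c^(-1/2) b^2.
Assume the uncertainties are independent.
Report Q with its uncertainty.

Q is a product of powers, so relative uncertainties combine in quadrature:
  (1·δs/s)² = (1×0.118)² = 0.0139;  (−½·δc/c)² = (-0.5×0.00946)² = 2.24e-05;  (2·δb/b)² = (2×0.0731)² = 0.0214
δQ/Q = √(0.0353) = 0.188
Q = 8.49e+05, so δQ = 0.188 × 8.49e+05 = 1.59e+05.

(8.49 ± 1.59) × 10^5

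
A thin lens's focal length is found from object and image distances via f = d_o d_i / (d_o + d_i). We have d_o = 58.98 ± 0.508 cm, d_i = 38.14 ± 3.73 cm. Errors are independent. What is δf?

∂f/∂d_o = (d_i/(d_o+d_i))² = 0.154;  ∂f/∂d_i = (d_o/(d_o+d_i))² = 0.369
δf = √((∂f/∂d_o · δd_o)² + (∂f/∂d_i · δd_i)²) = √(0.00614 + 1.89) = 1.38 cm

1.38 cm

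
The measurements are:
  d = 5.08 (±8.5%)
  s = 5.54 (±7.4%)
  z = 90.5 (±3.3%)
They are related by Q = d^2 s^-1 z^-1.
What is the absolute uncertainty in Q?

Since Q is a product/quotient, work with relative uncertainties:
  (2·δd/d)² = (2×0.0850)² = 0.0289;  (-1·δs/s)² = (-1×0.0740)² = 0.00548;  (-1·δz/z)² = (-1×0.0330)² = 0.00109
δQ/Q = √(0.0355) = 0.188
Q = 0.0515, so δQ = 0.188 × 0.0515 = 0.00969.

0.00969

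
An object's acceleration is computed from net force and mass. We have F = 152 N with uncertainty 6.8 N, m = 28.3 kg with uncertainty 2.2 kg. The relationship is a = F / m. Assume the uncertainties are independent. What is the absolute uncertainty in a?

Products/powers → add relative errors in quadrature, weighted by exponent:
  (1·δF/F)² = (1×0.0447)² = 0.00200;  (-1·δm/m)² = (-1×0.0777)² = 0.00604
δa/a = √(0.00804) = 0.0897
a = 5.37 m/s^2, so δa = 0.0897 × 5.37 = 0.482 m/s^2.

0.482 m/s^2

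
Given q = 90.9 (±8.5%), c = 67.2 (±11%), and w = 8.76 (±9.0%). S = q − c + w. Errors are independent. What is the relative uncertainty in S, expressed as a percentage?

33.0%

Each term contributes (cᵢ δxᵢ)² to (δS)²:
  (δq)² = 59.7;  (δc)² = 54.6;  (δw)² = 0.622
δS = √(115) = 10.7
S = 32.5, so δS/S = 10.7/32.5 = 0.330.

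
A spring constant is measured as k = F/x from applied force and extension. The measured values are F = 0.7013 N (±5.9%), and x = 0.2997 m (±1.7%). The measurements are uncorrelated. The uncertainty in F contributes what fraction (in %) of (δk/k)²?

(δk/k)² = (1·δF/F)² + (-1·δx/x)²
  F term: (1×0.0590)² = 0.00348
  x term: (-1×0.0170)² = 0.000289
Total = 0.00377. Share from F = 0.00348/0.00377 = 0.923.

92.3%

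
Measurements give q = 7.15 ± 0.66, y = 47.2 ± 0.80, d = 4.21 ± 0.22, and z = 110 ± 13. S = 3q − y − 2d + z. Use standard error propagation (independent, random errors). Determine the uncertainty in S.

S is a linear combination, so absolute uncertainties add in quadrature:
  (3·δq)² = 3.92;  (δy)² = 0.640;  (2·δd)² = 0.194;  (δz)² = 169
δS = √(174) = 13.2

13.2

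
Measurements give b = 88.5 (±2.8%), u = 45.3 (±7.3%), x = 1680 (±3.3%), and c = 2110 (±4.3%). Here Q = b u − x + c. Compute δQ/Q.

Let p = b·u = 4010. δp/p = √((1·δb/b)² + (1·δu/u)²) = √(0.000784 + 0.00533) = 0.0782, so δp = 313.
Q = p − x + c: δQ = √(δp² + δx² + δc²) = √(98300 + 3070 + 8230) = 331
Q = 4440, so δQ/Q = 331/4440 = 0.0746.

0.0746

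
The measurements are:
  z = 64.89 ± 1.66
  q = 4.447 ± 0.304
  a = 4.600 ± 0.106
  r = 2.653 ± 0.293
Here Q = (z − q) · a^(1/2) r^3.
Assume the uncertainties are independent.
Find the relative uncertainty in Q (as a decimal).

0.333

Let u = z − q = 60.44. δu = √(δz² + δq²) = √(2.76 + 0.0924) = 1.69, so δu/u = 0.0279.
Q is then a monomial in u, a, r:
δQ/Q = √((δu/u)² + (½·δa/a)² + (3·δr/r)²) = √(0.000780 + 0.000133 + 0.110) = 0.333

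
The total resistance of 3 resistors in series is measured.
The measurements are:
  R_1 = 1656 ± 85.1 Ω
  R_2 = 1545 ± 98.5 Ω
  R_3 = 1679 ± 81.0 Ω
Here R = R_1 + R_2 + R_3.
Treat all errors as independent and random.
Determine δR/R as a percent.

Absolute uncertainties add in quadrature for a linear combination:
  (δR_1)² = 7240;  (δR_2)² = 9700;  (δR_3)² = 6560
δR = √(23500) = 153 Ω
R = 4880 Ω, so δR/R = 153/4880 = 0.0314.

3.14%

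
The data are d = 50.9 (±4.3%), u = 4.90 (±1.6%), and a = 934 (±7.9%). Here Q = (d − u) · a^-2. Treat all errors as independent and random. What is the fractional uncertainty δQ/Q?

0.165

Let w = d − u = 46.0. δw = √(δd² + δu²) = √(4.79 + 0.00615) = 2.19, so δw/w = 0.0476.
Q is then a monomial in w, a:
δQ/Q = √((δw/w)² + (-2·δa/a)²) = √(0.00227 + 0.0250) = 0.165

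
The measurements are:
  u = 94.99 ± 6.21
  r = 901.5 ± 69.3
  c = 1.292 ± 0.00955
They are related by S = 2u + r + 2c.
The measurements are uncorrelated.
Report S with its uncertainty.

1094 ± 70.4

For a sum/difference, combine absolute errors in quadrature:
  (2·δu)² = 154;  (δr)² = 4800;  (2·δc)² = 0.000365
δS = √(4960) = 70.4
S = 1094.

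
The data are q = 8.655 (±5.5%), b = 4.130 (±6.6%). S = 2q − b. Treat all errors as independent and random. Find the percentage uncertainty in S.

Absolute uncertainties add in quadrature for a linear combination:
  (2·δq)² = 0.906;  (δb)² = 0.0743
δS = √(0.981) = 0.990
S = 13.18, so δS/S = 0.990/13.18 = 0.0751.

7.51%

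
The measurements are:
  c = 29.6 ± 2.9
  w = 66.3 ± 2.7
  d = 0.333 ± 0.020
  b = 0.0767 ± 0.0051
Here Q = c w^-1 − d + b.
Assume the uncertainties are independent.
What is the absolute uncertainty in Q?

0.0517

Let p = c·w^-1 = 0.446. δp/p = √((1·δc/c)² + (-1·δw/w)²) = √(0.00960 + 0.00166) = 0.106, so δp = 0.0474.
Q = p − d + b: δQ = √(δp² + δd² + δb²) = √(0.00224 + 0.000400 + 2.6e-05) = 0.0517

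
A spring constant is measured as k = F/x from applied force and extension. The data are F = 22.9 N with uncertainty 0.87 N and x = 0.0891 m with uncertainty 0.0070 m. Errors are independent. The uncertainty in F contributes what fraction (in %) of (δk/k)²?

19.0%

(δk/k)² = (1·δF/F)² + (-1·δx/x)²
  F term: (1×0.0380)² = 0.00144
  x term: (-1×0.0786)² = 0.00617
Total = 0.00762. Share from F = 0.00144/0.00762 = 0.190.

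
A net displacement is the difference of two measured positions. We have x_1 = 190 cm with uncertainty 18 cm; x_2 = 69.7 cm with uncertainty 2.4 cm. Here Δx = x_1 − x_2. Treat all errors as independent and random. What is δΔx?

18.2 cm

Sums and differences: (δΔx)² = Σ (cᵢ δxᵢ)².
  (δx_1)² = 324;  (δx_2)² = 5.76
δΔx = √(330) = 18.2 cm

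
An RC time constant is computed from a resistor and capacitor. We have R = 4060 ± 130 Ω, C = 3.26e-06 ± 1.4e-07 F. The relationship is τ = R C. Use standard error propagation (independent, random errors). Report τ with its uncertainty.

Each factor contributes (exponent × relative error)² to (δτ/τ)²:
  (1·δR/R)² = (1×0.0320)² = 0.00103;  (1·δC/C)² = (1×0.0429)² = 0.00184
δτ/τ = √(0.00287) = 0.0536
τ = 0.0132 s, so δτ = 0.0536 × 0.0132 = 0.000709 s.

0.0132 ± 0.000709 s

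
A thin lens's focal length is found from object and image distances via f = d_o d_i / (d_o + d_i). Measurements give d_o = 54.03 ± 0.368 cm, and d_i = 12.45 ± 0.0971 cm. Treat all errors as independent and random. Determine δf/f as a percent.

0.647%

∂f/∂d_o = (d_i/(d_o+d_i))² = 0.0351;  ∂f/∂d_i = (d_o/(d_o+d_i))² = 0.661
δf = √((∂f/∂d_o · δd_o)² + (∂f/∂d_i · δd_i)²) = √(0.000167 + 0.00411) = 0.0654 cm
f = 10.12 cm, so δf/f = 0.0654/10.12 = 0.00647.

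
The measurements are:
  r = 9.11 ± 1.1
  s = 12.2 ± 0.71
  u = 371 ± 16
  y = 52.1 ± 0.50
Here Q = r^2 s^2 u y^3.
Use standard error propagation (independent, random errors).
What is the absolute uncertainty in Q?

For a monomial Q ∝ r^2, s^2, u, y^3, fractional errors add in quadrature:
  (2·δr/r)² = (2×0.121)² = 0.0583;  (2·δs/s)² = (2×0.0582)² = 0.0135;  (1·δu/u)² = (1×0.0431)² = 0.00186;  (3·δy/y)² = (3×0.00960)² = 0.000829
δQ/Q = √(0.0746) = 0.273
Q = 6.48e+11, so δQ = 0.273 × 6.48e+11 = 1.77e+11.

1.77e+11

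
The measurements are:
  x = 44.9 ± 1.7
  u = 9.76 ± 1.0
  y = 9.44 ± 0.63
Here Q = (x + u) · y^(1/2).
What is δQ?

8.25

Let w = x + u = 54.7. δw = √(δx² + δu²) = √(2.89 + 1.00) = 1.97, so δw/w = 0.0361.
Q is then a monomial in w, y:
δQ/Q = √((δw/w)² + (½·δy/y)²) = √(0.00130 + 0.00111) = 0.0491
Q = 168, so δQ = 0.0491 × 168 = 8.25.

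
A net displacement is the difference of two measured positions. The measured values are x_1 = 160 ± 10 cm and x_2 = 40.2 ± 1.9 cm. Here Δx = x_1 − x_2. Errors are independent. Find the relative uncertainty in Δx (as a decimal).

For a sum/difference, combine absolute errors in quadrature:
  (δx_1)² = 100;  (δx_2)² = 3.61
δΔx = √(104) = 10.2 cm
Δx = 120 cm, so δΔx/Δx = 10.2/120 = 0.0850.

0.0850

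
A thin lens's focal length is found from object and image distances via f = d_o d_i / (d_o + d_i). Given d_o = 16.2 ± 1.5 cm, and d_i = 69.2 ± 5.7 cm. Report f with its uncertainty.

∂f/∂d_o = (d_i/(d_o+d_i))² = 0.657;  ∂f/∂d_i = (d_o/(d_o+d_i))² = 0.0360
δf = √((∂f/∂d_o · δd_o)² + (∂f/∂d_i · δd_i)²) = √(0.970 + 0.0421) = 1.01 cm
f = 13.1 cm.

13.1 ± 1.01 cm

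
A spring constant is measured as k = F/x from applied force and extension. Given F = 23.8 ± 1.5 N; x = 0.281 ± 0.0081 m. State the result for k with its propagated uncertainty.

84.7 ± 5.87 N/m

Relative error in a monomial: (δk/k)² = Σ (nᵢ · δxᵢ/xᵢ)².
  (1·δF/F)² = (1×0.0630)² = 0.00397;  (-1·δx/x)² = (-1×0.0288)² = 0.000831
δk/k = √(0.00480) = 0.0693
k = 84.7 N/m, so δk = 0.0693 × 84.7 = 5.87 N/m.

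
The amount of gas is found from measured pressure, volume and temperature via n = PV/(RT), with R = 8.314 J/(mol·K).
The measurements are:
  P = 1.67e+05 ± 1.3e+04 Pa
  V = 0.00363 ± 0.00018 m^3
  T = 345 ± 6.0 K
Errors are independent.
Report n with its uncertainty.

Products/powers → add relative errors in quadrature, weighted by exponent:
  (1·δP/P)² = (1×0.0778)² = 0.00606;  (1·δV/V)² = (1×0.0496)² = 0.00246;  (-1·δT/T)² = (-1×0.0174)² = 0.000302
δn/n = √(0.00882) = 0.0939
n = 0.211 mol, so δn = 0.0939 × 0.211 = 0.0198 mol.

0.211 ± 0.0198 mol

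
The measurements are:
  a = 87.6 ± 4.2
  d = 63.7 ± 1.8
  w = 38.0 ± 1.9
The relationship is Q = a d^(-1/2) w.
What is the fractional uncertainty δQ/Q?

0.0707

Since Q is a product/quotient, work with relative uncertainties:
  (1·δa/a)² = (1×0.0479)² = 0.00230;  (−½·δd/d)² = (-0.5×0.0283)² = 0.000200;  (1·δw/w)² = (1×0.0500)² = 0.00250
δQ/Q = √(0.00500) = 0.0707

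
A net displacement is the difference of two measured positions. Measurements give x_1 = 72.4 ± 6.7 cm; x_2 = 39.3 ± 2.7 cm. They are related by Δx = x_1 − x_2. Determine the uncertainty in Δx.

7.22 cm

For a sum/difference, combine absolute errors in quadrature:
  (δx_1)² = 44.9;  (δx_2)² = 7.29
δΔx = √(52.2) = 7.22 cm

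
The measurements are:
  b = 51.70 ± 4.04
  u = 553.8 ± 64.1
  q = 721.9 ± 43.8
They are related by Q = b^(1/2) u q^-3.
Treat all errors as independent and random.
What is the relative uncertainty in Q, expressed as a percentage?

Products/powers → add relative errors in quadrature, weighted by exponent:
  (½·δb/b)² = (0.5×0.0781)² = 0.00153;  (1·δu/u)² = (1×0.116)² = 0.0134;  (-3·δq/q)² = (-3×0.0607)² = 0.0331
δQ/Q = √(0.0481) = 0.219

21.9%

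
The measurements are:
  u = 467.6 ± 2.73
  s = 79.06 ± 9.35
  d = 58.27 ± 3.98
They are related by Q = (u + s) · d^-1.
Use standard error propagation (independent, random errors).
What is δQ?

0.662

Let w = u + s = 546.7. δw = √(δu² + δs²) = √(7.45 + 87.4) = 9.74, so δw/w = 0.0178.
Q is then a monomial in w, d:
δQ/Q = √((δw/w)² + (-1·δd/d)²) = √(0.000317 + 0.00467) = 0.0706
Q = 9.381, so δQ = 0.0706 × 9.381 = 0.662.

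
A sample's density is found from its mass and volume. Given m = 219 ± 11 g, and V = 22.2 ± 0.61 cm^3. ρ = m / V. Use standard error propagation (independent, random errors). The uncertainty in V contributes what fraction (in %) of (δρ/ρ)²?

23.0%

(δρ/ρ)² = (1·δm/m)² + (-1·δV/V)²
  m term: (1×0.0502)² = 0.00252
  V term: (-1×0.0275)² = 0.000755
Total = 0.00328. Share from V = 0.000755/0.00328 = 0.230.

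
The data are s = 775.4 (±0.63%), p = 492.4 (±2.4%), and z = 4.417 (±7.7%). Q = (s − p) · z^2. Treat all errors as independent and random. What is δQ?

Let u = s − p = 283.0. δu = √(δs² + δp²) = √(23.9 + 140) = 12.8, so δu/u = 0.0452.
Q is then a monomial in u, z:
δQ/Q = √((δu/u)² + (2·δz/z)²) = √(0.00204 + 0.0237) = 0.160
Q = 5521, so δQ = 0.160 × 5521 = 886.

886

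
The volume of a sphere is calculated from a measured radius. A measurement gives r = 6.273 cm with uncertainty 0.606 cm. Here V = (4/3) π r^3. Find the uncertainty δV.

300 cm^3

For a monomial V ∝ r^3, fractional errors add in quadrature:
  (3·δr/r)² = (3×0.0966)² = 0.0840
δV/V = √(0.0840) = 0.290
V = 1034 cm^3, so δV = 0.290 × 1034 = 300 cm^3.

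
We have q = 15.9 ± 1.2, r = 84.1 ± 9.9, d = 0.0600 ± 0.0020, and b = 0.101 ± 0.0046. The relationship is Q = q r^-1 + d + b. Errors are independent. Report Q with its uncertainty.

0.350 ± 0.0269

Let p = q·r^-1 = 0.189. δp/p = √((1·δq/q)² + (-1·δr/r)²) = √(0.00570 + 0.0139) = 0.140, so δp = 0.0264.
Q = p + d + b: δQ = √(δp² + δd² + δb²) = √(0.000699 + 4e-06 + 2.12e-05) = 0.0269
Q = 0.350.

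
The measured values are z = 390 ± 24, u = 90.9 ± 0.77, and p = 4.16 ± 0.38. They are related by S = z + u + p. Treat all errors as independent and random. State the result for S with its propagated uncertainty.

485 ± 24.0

Absolute uncertainties add in quadrature for a linear combination:
  (δz)² = 576;  (δu)² = 0.593;  (δp)² = 0.144
δS = √(577) = 24.0
S = 485.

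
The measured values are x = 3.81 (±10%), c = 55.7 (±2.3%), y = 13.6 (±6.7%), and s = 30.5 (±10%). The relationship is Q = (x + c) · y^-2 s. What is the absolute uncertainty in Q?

1.66

Let u = x + c = 59.5. δu = √(δx² + δc²) = √(0.145 + 1.64) = 1.34, so δu/u = 0.0225.
Q is then a monomial in u, y, s:
δQ/Q = √((δu/u)² + (-2·δy/y)² + (1·δs/s)²) = √(0.000504 + 0.0180 + 0.0100) = 0.169
Q = 9.81, so δQ = 0.169 × 9.81 = 1.66.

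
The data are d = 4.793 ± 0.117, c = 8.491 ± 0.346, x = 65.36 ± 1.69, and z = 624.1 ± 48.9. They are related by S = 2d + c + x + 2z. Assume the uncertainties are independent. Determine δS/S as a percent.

7.35%

Absolute uncertainties add in quadrature for a linear combination:
  (2·δd)² = 0.0548;  (δc)² = 0.120;  (δx)² = 2.86;  (2·δz)² = 9560
δS = √(9570) = 97.8
S = 1332, so δS/S = 97.8/1332 = 0.0735.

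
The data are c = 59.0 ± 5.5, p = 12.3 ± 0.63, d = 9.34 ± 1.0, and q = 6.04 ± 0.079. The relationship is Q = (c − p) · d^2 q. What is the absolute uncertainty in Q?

6030

Let u = c − p = 46.7. δu = √(δc² + δp²) = √(30.2 + 0.397) = 5.54, so δu/u = 0.119.
Q is then a monomial in u, d, q:
δQ/Q = √((δu/u)² + (2·δd/d)² + (1·δq/q)²) = √(0.0141 + 0.0459 + 0.000171) = 0.245
Q = 24600, so δQ = 0.245 × 24600 = 6030.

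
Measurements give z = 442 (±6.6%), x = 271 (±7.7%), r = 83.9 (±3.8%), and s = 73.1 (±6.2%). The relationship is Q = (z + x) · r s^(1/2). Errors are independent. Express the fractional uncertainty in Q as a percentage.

Let u = z + x = 713. δu = √(δz² + δx²) = √(851 + 435) = 35.9, so δu/u = 0.0503.
Q is then a monomial in u, r, s:
δQ/Q = √((δu/u)² + (1·δr/r)² + (½·δs/s)²) = √(0.00253 + 0.00144 + 0.000961) = 0.0703

7.03%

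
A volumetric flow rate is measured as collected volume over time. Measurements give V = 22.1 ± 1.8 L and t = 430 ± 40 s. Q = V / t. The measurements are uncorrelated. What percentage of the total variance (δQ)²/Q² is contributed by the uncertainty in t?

56.6%

(δQ/Q)² = (1·δV/V)² + (-1·δt/t)²
  V term: (1×0.0814)² = 0.00663
  t term: (-1×0.0930)² = 0.00865
Total = 0.0153. Share from t = 0.00865/0.0153 = 0.566.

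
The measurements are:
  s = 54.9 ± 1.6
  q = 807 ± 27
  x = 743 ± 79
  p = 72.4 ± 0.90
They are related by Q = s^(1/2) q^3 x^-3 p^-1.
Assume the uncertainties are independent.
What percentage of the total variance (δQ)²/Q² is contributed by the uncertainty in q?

8.98%

(δQ/Q)² = (½·δs/s)² + (3·δq/q)² + (-3·δx/x)² + (-1·δp/p)²
  s term: (0.5×0.0291)² = 0.000212
  q term: (3×0.0335)² = 0.0101
  x term: (-3×0.106)² = 0.102
  p term: (-1×0.0124)² = 0.000155
Total = 0.112. Share from q = 0.0101/0.112 = 0.0898.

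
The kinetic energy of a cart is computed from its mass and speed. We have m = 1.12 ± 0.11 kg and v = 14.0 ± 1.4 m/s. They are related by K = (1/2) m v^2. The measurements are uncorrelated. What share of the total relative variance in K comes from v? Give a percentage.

80.6%

(δK/K)² = (1·δm/m)² + (2·δv/v)²
  m term: (1×0.0982)² = 0.00965
  v term: (2×0.100)² = 0.0400
Total = 0.0496. Share from v = 0.0400/0.0496 = 0.806.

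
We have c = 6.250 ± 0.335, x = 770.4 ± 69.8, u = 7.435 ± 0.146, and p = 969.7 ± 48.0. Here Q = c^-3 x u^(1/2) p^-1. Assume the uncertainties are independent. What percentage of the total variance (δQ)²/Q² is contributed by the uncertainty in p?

6.69%

(δQ/Q)² = (-3·δc/c)² + (1·δx/x)² + (½·δu/u)² + (-1·δp/p)²
  c term: (-3×0.0536)² = 0.0259
  x term: (1×0.0906)² = 0.00821
  u term: (0.5×0.0196)² = 9.64e-05
  p term: (-1×0.0495)² = 0.00245
Total = 0.0366. Share from p = 0.00245/0.0366 = 0.0669.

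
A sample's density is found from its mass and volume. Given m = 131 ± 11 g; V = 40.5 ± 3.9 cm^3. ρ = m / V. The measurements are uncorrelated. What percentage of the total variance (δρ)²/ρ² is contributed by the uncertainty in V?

(δρ/ρ)² = (1·δm/m)² + (-1·δV/V)²
  m term: (1×0.0840)² = 0.00705
  V term: (-1×0.0963)² = 0.00927
Total = 0.0163. Share from V = 0.00927/0.0163 = 0.568.

56.8%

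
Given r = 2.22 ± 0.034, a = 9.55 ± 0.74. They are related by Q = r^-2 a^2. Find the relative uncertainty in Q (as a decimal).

0.158

Relative error in a monomial: (δQ/Q)² = Σ (nᵢ · δxᵢ/xᵢ)².
  (-2·δr/r)² = (-2×0.0153)² = 0.000938;  (2·δa/a)² = (2×0.0775)² = 0.0240
δQ/Q = √(0.0250) = 0.158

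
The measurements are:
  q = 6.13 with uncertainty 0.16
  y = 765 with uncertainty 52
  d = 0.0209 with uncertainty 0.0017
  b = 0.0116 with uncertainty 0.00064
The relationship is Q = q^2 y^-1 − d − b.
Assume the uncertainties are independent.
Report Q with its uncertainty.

Let p = q^2·y^-1 = 0.0491. δp/p = √((2·δq/q)² + (-1·δy/y)²) = √(0.00273 + 0.00462) = 0.0857, so δp = 0.00421.
Q = p − d − b: δQ = √(δp² + δd² + δb²) = √(1.77e-05 + 2.89e-06 + 4.1e-07) = 0.00459
Q = 0.0166.

0.0166 ± 0.00459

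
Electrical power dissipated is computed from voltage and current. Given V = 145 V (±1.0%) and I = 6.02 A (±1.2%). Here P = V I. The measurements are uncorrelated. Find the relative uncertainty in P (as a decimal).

Each factor contributes (exponent × relative error)² to (δP/P)²:
  (1·δV/V)² = (1×0.0100)² = 0.000100;  (1·δI/I)² = (1×0.0120)² = 0.000144
δP/P = √(0.000244) = 0.0156

0.0156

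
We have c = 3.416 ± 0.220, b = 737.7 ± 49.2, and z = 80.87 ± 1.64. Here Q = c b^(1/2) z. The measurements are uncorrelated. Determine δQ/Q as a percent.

7.53%

Since Q is a product/quotient, work with relative uncertainties:
  (1·δc/c)² = (1×0.0644)² = 0.00415;  (½·δb/b)² = (0.5×0.0667)² = 0.00111;  (1·δz/z)² = (1×0.0203)² = 0.000411
δQ/Q = √(0.00567) = 0.0753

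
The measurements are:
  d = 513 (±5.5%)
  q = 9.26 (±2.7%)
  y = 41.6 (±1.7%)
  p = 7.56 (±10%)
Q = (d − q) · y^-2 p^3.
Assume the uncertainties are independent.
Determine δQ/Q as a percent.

30.7%

Let u = d − q = 504. δu = √(δd² + δq²) = √(796 + 0.0625) = 28.2, so δu/u = 0.0560.
Q is then a monomial in u, y, p:
δQ/Q = √((δu/u)² + (-2·δy/y)² + (3·δp/p)²) = √(0.00314 + 0.00116 + 0.0900) = 0.307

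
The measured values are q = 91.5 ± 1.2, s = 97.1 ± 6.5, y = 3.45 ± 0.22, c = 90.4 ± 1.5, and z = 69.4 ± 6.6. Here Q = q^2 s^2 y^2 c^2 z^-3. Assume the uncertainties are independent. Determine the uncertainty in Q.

Since Q is a product/quotient, work with relative uncertainties:
  (2·δq/q)² = (2×0.0131)² = 0.000688;  (2·δs/s)² = (2×0.0669)² = 0.0179;  (2·δy/y)² = (2×0.0638)² = 0.0163;  (2·δc/c)² = (2×0.0166)² = 0.00110;  (-3·δz/z)² = (-3×0.0951)² = 0.0814
δQ/Q = √(0.117) = 0.343
Q = 2.3e+07, so δQ = 0.343 × 2.3e+07 = 7.87e+06.

7.87e+06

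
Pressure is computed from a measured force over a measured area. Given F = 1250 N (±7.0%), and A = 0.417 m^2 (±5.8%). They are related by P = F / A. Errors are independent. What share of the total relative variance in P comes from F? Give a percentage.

59.3%

(δP/P)² = (1·δF/F)² + (-1·δA/A)²
  F term: (1×0.0700)² = 0.00490
  A term: (-1×0.0580)² = 0.00336
Total = 0.00826. Share from F = 0.00490/0.00826 = 0.593.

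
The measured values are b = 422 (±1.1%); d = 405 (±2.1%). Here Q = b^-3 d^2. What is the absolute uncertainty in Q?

Relative error in a monomial: (δQ/Q)² = Σ (nᵢ · δxᵢ/xᵢ)².
  (-3·δb/b)² = (-3×0.0110)² = 0.00109;  (2·δd/d)² = (2×0.0210)² = 0.00176
δQ/Q = √(0.00285) = 0.0534
Q = 0.00218, so δQ = 0.0534 × 0.00218 = 0.000117.

0.000117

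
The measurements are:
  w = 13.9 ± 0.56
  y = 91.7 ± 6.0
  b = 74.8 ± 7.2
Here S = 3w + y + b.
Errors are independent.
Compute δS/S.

0.0457

For a sum/difference, combine absolute errors in quadrature:
  (3·δw)² = 2.82;  (δy)² = 36.0;  (δb)² = 51.8
δS = √(90.7) = 9.52
S = 208, so δS/S = 9.52/208 = 0.0457.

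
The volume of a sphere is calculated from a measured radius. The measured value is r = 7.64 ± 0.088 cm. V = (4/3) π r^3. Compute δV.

Products/powers → add relative errors in quadrature, weighted by exponent:
  (3·δr/r)² = (3×0.0115)² = 0.00119
δV/V = √(0.00119) = 0.0346
V = 1870 cm^3, so δV = 0.0346 × 1870 = 64.5 cm^3.

64.5 cm^3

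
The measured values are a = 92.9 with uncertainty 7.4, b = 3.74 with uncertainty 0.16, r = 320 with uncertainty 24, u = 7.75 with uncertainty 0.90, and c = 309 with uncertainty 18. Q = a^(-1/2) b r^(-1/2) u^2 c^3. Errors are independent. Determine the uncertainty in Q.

1.15e+07

For a monomial Q ∝ a^(-1/2), b, r^(-1/2), u^2, c^3, fractional errors add in quadrature:
  (−½·δa/a)² = (-0.5×0.0797)² = 0.00159;  (1·δb/b)² = (1×0.0428)² = 0.00183;  (−½·δr/r)² = (-0.5×0.0750)² = 0.00141;  (2·δu/u)² = (2×0.116)² = 0.0539;  (3·δc/c)² = (3×0.0583)² = 0.0305
δQ/Q = √(0.0893) = 0.299
Q = 3.84e+07, so δQ = 0.299 × 3.84e+07 = 1.15e+07.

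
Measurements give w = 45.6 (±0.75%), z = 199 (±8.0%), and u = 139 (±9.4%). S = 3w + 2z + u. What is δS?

34.4

Sums and differences: (δS)² = Σ (cᵢ δxᵢ)².
  (3·δw)² = 1.05;  (2·δz)² = 1010;  (δu)² = 171
δS = √(1190) = 34.4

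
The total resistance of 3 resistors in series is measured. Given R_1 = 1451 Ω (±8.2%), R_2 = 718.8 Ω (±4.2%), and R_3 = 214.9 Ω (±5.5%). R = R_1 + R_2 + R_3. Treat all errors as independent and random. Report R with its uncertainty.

2385 ± 123 Ω

R is a linear combination, so absolute uncertainties add in quadrature:
  (δR_1)² = 14200;  (δR_2)² = 911;  (δR_3)² = 140
δR = √(15200) = 123 Ω
R = 2385 Ω.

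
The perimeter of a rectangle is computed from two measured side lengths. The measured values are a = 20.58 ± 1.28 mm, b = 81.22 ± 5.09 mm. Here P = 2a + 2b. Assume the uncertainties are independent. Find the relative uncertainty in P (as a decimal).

0.0516

Absolute uncertainties add in quadrature for a linear combination:
  (2·δa)² = 6.55;  (2·δb)² = 104
δP = √(110) = 10.5 mm
P = 203.6 mm, so δP/P = 10.5/203.6 = 0.0516.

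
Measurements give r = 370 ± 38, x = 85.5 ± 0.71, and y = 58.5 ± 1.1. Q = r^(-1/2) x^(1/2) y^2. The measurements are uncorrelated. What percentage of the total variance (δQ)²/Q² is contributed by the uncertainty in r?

64.8%

(δQ/Q)² = (−½·δr/r)² + (½·δx/x)² + (2·δy/y)²
  r term: (-0.5×0.103)² = 0.00264
  x term: (0.5×0.00830)² = 1.72e-05
  y term: (2×0.0188)² = 0.00141
Total = 0.00407. Share from r = 0.00264/0.00407 = 0.648.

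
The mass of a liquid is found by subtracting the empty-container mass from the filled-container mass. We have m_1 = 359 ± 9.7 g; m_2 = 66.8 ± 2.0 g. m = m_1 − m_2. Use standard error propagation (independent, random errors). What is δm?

Absolute uncertainties add in quadrature for a linear combination:
  (δm_1)² = 94.1;  (δm_2)² = 4.00
δm = √(98.1) = 9.90 g

9.90 g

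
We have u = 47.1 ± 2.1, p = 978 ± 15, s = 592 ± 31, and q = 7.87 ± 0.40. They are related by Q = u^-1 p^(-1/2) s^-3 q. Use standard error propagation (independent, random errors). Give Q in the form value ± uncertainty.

Since Q is a product/quotient, work with relative uncertainties:
  (-1·δu/u)² = (-1×0.0446)² = 0.00199;  (−½·δp/p)² = (-0.5×0.0153)² = 5.88e-05;  (-3·δs/s)² = (-3×0.0524)² = 0.0247;  (1·δq/q)² = (1×0.0508)² = 0.00258
δQ/Q = √(0.0293) = 0.171
Q = 2.58e-11, so δQ = 0.171 × 2.58e-11 = 4.41e-12.

(2.58 ± 0.441) × 10^-11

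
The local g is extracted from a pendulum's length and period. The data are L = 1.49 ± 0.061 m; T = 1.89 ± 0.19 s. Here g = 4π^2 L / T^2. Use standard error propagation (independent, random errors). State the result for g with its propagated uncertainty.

16.5 ± 3.38 m/s^2

For a monomial g ∝ L, T^-2, fractional errors add in quadrature:
  (1·δL/L)² = (1×0.0409)² = 0.00168;  (-2·δT/T)² = (-2×0.101)² = 0.0404
δg/g = √(0.0421) = 0.205
g = 16.5 m/s^2, so δg = 0.205 × 16.5 = 3.38 m/s^2.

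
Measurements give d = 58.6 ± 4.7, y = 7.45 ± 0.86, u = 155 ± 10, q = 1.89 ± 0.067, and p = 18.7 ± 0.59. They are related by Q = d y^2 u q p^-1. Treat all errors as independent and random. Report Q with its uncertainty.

51000 ± 13100

Since Q is a product/quotient, work with relative uncertainties:
  (1·δd/d)² = (1×0.0802)² = 0.00643;  (2·δy/y)² = (2×0.115)² = 0.0533;  (1·δu/u)² = (1×0.0645)² = 0.00416;  (1·δq/q)² = (1×0.0354)² = 0.00126;  (-1·δp/p)² = (-1×0.0316)² = 0.000995
δQ/Q = √(0.0661) = 0.257
Q = 51000, so δQ = 0.257 × 51000 = 13100.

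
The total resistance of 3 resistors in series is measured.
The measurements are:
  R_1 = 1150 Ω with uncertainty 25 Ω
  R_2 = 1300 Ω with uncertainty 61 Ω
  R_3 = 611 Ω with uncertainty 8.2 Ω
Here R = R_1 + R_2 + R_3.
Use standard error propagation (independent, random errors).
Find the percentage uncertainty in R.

2.17%

R is a linear combination, so absolute uncertainties add in quadrature:
  (δR_1)² = 625;  (δR_2)² = 3720;  (δR_3)² = 67.2
δR = √(4410) = 66.4 Ω
R = 3060 Ω, so δR/R = 66.4/3060 = 0.0217.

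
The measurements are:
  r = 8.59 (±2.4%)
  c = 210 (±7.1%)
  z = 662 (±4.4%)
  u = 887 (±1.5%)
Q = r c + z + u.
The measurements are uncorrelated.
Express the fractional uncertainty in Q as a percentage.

4.14%

Let p = r·c = 1800. δp/p = √((1·δr/r)² + (1·δc/c)²) = √(0.000576 + 0.00504) = 0.0749, so δp = 135.
Q = p + z + u: δQ = √(δp² + δz² + δu²) = √(18300 + 848 + 177) = 139
Q = 3350, so δQ/Q = 139/3350 = 0.0414.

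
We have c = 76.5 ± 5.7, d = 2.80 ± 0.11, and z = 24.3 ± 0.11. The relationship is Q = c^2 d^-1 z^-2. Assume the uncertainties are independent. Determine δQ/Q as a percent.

15.4%

Since Q is a product/quotient, work with relative uncertainties:
  (2·δc/c)² = (2×0.0745)² = 0.0222;  (-1·δd/d)² = (-1×0.0393)² = 0.00154;  (-2·δz/z)² = (-2×0.00453)² = 8.2e-05
δQ/Q = √(0.0238) = 0.154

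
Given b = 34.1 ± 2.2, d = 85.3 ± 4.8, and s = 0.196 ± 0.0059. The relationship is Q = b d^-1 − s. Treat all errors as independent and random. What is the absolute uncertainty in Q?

Let p = b·d^-1 = 0.400. δp/p = √((1·δb/b)² + (-1·δd/d)²) = √(0.00416 + 0.00317) = 0.0856, so δp = 0.0342.
Q = p − s: δQ = √(δp² + δs²) = √(0.00117 + 3.48e-05) = 0.0347

0.0347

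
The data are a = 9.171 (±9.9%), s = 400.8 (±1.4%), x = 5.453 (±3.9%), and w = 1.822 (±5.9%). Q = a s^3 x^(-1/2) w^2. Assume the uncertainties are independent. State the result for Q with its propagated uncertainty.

(8.394 ± 1.35) × 10^8

Each factor contributes (exponent × relative error)² to (δQ/Q)²:
  (1·δa/a)² = (1×0.0990)² = 0.00980;  (3·δs/s)² = (3×0.0140)² = 0.00176;  (−½·δx/x)² = (-0.5×0.0390)² = 0.000380;  (2·δw/w)² = (2×0.0590)² = 0.0139
δQ/Q = √(0.0259) = 0.161
Q = 8.394e+08, so δQ = 0.161 × 8.394e+08 = 1.35e+08.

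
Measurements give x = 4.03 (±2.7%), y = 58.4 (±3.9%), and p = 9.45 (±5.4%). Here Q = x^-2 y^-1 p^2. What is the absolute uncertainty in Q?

Since Q is a product/quotient, work with relative uncertainties:
  (-2·δx/x)² = (-2×0.0270)² = 0.00292;  (-1·δy/y)² = (-1×0.0390)² = 0.00152;  (2·δp/p)² = (2×0.0540)² = 0.0117
δQ/Q = √(0.0161) = 0.127
Q = 0.0942, so δQ = 0.127 × 0.0942 = 0.0119.

0.0119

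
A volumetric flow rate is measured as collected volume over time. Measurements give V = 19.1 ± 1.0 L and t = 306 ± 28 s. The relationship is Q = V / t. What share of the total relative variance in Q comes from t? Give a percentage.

75.3%

(δQ/Q)² = (1·δV/V)² + (-1·δt/t)²
  V term: (1×0.0524)² = 0.00274
  t term: (-1×0.0915)² = 0.00837
Total = 0.0111. Share from t = 0.00837/0.0111 = 0.753.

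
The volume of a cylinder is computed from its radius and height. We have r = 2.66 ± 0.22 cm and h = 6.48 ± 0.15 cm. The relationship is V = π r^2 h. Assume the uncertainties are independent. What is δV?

Relative error in a monomial: (δV/V)² = Σ (nᵢ · δxᵢ/xᵢ)².
  (2·δr/r)² = (2×0.0827)² = 0.0274;  (1·δh/h)² = (1×0.0231)² = 0.000536
δV/V = √(0.0279) = 0.167
V = 144 cm^3, so δV = 0.167 × 144 = 24.1 cm^3.

24.1 cm^3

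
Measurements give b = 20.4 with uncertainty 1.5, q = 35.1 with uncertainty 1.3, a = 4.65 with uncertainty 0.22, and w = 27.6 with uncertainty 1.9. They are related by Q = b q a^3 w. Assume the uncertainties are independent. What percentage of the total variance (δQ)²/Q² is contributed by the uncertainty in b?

(δQ/Q)² = (1·δb/b)² + (1·δq/q)² + (3·δa/a)² + (1·δw/w)²
  b term: (1×0.0735)² = 0.00541
  q term: (1×0.0370)² = 0.00137
  a term: (3×0.0473)² = 0.0201
  w term: (1×0.0688)² = 0.00474
Total = 0.0317. Share from b = 0.00541/0.0317 = 0.171.

17.1%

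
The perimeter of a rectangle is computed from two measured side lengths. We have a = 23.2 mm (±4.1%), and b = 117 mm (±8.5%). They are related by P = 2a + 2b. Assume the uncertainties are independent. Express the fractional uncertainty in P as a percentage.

7.13%

P is a linear combination, so absolute uncertainties add in quadrature:
  (2·δa)² = 3.62;  (2·δb)² = 396
δP = √(399) = 20.0 mm
P = 280 mm, so δP/P = 20.0/280 = 0.0713.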